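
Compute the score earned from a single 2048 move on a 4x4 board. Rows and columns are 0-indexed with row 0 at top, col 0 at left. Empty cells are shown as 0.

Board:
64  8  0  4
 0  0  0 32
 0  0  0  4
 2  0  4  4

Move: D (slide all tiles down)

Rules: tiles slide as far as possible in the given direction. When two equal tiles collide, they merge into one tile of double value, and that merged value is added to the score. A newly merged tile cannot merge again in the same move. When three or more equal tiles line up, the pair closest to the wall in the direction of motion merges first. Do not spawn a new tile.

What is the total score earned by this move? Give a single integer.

Slide down:
col 0: [64, 0, 0, 2] -> [0, 0, 64, 2]  score +0 (running 0)
col 1: [8, 0, 0, 0] -> [0, 0, 0, 8]  score +0 (running 0)
col 2: [0, 0, 0, 4] -> [0, 0, 0, 4]  score +0 (running 0)
col 3: [4, 32, 4, 4] -> [0, 4, 32, 8]  score +8 (running 8)
Board after move:
 0  0  0  0
 0  0  0  4
64  0  0 32
 2  8  4  8

Answer: 8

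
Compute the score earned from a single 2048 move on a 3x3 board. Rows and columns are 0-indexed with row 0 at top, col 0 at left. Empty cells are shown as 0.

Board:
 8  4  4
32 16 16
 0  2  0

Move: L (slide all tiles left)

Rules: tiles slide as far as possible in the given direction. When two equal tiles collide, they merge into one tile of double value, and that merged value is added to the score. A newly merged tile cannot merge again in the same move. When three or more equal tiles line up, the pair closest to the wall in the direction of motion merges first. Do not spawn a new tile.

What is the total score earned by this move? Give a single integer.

Answer: 40

Derivation:
Slide left:
row 0: [8, 4, 4] -> [8, 8, 0]  score +8 (running 8)
row 1: [32, 16, 16] -> [32, 32, 0]  score +32 (running 40)
row 2: [0, 2, 0] -> [2, 0, 0]  score +0 (running 40)
Board after move:
 8  8  0
32 32  0
 2  0  0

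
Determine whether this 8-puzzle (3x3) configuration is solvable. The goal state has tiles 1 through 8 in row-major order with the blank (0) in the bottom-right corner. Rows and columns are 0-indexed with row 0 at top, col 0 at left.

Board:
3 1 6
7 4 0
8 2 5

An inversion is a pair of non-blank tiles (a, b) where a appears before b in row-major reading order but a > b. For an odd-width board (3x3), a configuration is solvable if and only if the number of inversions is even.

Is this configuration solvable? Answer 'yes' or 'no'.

Inversions (pairs i<j in row-major order where tile[i] > tile[j] > 0): 11
11 is odd, so the puzzle is not solvable.

Answer: no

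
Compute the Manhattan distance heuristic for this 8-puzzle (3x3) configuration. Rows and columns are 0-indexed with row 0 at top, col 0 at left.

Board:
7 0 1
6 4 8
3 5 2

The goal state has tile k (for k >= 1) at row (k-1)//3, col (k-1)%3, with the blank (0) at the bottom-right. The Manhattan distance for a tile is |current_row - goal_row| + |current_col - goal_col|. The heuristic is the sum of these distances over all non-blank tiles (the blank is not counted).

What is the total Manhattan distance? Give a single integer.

Tile 7: at (0,0), goal (2,0), distance |0-2|+|0-0| = 2
Tile 1: at (0,2), goal (0,0), distance |0-0|+|2-0| = 2
Tile 6: at (1,0), goal (1,2), distance |1-1|+|0-2| = 2
Tile 4: at (1,1), goal (1,0), distance |1-1|+|1-0| = 1
Tile 8: at (1,2), goal (2,1), distance |1-2|+|2-1| = 2
Tile 3: at (2,0), goal (0,2), distance |2-0|+|0-2| = 4
Tile 5: at (2,1), goal (1,1), distance |2-1|+|1-1| = 1
Tile 2: at (2,2), goal (0,1), distance |2-0|+|2-1| = 3
Sum: 2 + 2 + 2 + 1 + 2 + 4 + 1 + 3 = 17

Answer: 17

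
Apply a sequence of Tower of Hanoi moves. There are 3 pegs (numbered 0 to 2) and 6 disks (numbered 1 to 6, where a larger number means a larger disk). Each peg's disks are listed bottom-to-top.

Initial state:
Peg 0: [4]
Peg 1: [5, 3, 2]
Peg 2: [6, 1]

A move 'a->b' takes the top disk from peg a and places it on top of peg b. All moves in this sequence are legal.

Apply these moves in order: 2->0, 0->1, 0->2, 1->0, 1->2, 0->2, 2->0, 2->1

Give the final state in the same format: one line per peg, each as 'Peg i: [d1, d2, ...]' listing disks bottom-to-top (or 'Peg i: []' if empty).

Answer: Peg 0: [1]
Peg 1: [5, 3, 2]
Peg 2: [6, 4]

Derivation:
After move 1 (2->0):
Peg 0: [4, 1]
Peg 1: [5, 3, 2]
Peg 2: [6]

After move 2 (0->1):
Peg 0: [4]
Peg 1: [5, 3, 2, 1]
Peg 2: [6]

After move 3 (0->2):
Peg 0: []
Peg 1: [5, 3, 2, 1]
Peg 2: [6, 4]

After move 4 (1->0):
Peg 0: [1]
Peg 1: [5, 3, 2]
Peg 2: [6, 4]

After move 5 (1->2):
Peg 0: [1]
Peg 1: [5, 3]
Peg 2: [6, 4, 2]

After move 6 (0->2):
Peg 0: []
Peg 1: [5, 3]
Peg 2: [6, 4, 2, 1]

After move 7 (2->0):
Peg 0: [1]
Peg 1: [5, 3]
Peg 2: [6, 4, 2]

After move 8 (2->1):
Peg 0: [1]
Peg 1: [5, 3, 2]
Peg 2: [6, 4]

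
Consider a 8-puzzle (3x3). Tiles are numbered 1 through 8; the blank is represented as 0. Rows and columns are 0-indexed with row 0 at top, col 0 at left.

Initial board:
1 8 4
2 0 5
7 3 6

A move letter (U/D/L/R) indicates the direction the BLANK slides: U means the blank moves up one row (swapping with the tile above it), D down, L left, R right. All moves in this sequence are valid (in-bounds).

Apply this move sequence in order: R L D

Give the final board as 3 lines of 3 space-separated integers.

After move 1 (R):
1 8 4
2 5 0
7 3 6

After move 2 (L):
1 8 4
2 0 5
7 3 6

After move 3 (D):
1 8 4
2 3 5
7 0 6

Answer: 1 8 4
2 3 5
7 0 6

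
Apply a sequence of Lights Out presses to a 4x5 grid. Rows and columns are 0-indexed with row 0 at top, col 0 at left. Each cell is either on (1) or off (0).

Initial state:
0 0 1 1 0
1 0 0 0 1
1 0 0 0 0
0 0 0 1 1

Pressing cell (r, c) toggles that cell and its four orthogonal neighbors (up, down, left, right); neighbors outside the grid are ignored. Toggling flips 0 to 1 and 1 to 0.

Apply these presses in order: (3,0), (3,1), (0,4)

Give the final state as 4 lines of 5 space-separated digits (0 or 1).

Answer: 0 0 1 0 1
1 0 0 0 0
0 1 0 0 0
0 0 1 1 1

Derivation:
After press 1 at (3,0):
0 0 1 1 0
1 0 0 0 1
0 0 0 0 0
1 1 0 1 1

After press 2 at (3,1):
0 0 1 1 0
1 0 0 0 1
0 1 0 0 0
0 0 1 1 1

After press 3 at (0,4):
0 0 1 0 1
1 0 0 0 0
0 1 0 0 0
0 0 1 1 1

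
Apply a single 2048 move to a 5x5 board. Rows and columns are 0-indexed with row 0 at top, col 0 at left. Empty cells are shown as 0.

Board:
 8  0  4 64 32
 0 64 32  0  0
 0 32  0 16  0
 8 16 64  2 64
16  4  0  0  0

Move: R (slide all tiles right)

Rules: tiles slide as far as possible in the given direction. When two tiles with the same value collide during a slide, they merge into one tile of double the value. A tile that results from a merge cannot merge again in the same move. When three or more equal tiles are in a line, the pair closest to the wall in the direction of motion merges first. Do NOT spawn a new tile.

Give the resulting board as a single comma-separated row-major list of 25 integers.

Answer: 0, 8, 4, 64, 32, 0, 0, 0, 64, 32, 0, 0, 0, 32, 16, 8, 16, 64, 2, 64, 0, 0, 0, 16, 4

Derivation:
Slide right:
row 0: [8, 0, 4, 64, 32] -> [0, 8, 4, 64, 32]
row 1: [0, 64, 32, 0, 0] -> [0, 0, 0, 64, 32]
row 2: [0, 32, 0, 16, 0] -> [0, 0, 0, 32, 16]
row 3: [8, 16, 64, 2, 64] -> [8, 16, 64, 2, 64]
row 4: [16, 4, 0, 0, 0] -> [0, 0, 0, 16, 4]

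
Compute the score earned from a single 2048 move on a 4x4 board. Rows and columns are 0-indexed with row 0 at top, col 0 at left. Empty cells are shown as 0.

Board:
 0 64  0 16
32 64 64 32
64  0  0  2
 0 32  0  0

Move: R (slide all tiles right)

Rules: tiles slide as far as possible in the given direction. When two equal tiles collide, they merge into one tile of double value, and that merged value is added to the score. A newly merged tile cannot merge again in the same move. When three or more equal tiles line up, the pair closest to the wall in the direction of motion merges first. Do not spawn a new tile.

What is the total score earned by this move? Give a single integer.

Answer: 128

Derivation:
Slide right:
row 0: [0, 64, 0, 16] -> [0, 0, 64, 16]  score +0 (running 0)
row 1: [32, 64, 64, 32] -> [0, 32, 128, 32]  score +128 (running 128)
row 2: [64, 0, 0, 2] -> [0, 0, 64, 2]  score +0 (running 128)
row 3: [0, 32, 0, 0] -> [0, 0, 0, 32]  score +0 (running 128)
Board after move:
  0   0  64  16
  0  32 128  32
  0   0  64   2
  0   0   0  32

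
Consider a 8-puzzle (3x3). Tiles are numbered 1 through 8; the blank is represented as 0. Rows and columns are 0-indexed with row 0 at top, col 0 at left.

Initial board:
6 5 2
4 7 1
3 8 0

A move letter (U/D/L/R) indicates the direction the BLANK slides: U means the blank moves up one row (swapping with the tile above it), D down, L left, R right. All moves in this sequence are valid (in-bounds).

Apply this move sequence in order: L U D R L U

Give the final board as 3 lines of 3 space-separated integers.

Answer: 6 5 2
4 0 1
3 7 8

Derivation:
After move 1 (L):
6 5 2
4 7 1
3 0 8

After move 2 (U):
6 5 2
4 0 1
3 7 8

After move 3 (D):
6 5 2
4 7 1
3 0 8

After move 4 (R):
6 5 2
4 7 1
3 8 0

After move 5 (L):
6 5 2
4 7 1
3 0 8

After move 6 (U):
6 5 2
4 0 1
3 7 8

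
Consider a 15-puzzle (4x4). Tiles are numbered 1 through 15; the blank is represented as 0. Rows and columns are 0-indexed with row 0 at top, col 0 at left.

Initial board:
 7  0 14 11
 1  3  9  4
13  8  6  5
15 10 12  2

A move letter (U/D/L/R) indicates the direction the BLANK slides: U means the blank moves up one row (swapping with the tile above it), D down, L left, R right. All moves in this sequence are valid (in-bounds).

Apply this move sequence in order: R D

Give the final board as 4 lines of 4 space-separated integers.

After move 1 (R):
 7 14  0 11
 1  3  9  4
13  8  6  5
15 10 12  2

After move 2 (D):
 7 14  9 11
 1  3  0  4
13  8  6  5
15 10 12  2

Answer:  7 14  9 11
 1  3  0  4
13  8  6  5
15 10 12  2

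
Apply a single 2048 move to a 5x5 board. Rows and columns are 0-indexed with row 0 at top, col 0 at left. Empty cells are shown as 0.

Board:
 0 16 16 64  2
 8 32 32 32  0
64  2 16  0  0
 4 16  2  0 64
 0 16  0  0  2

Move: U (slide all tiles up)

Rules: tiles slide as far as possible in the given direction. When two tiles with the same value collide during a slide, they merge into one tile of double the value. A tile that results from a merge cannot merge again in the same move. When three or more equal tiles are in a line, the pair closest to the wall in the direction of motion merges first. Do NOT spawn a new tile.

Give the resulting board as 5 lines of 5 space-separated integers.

Slide up:
col 0: [0, 8, 64, 4, 0] -> [8, 64, 4, 0, 0]
col 1: [16, 32, 2, 16, 16] -> [16, 32, 2, 32, 0]
col 2: [16, 32, 16, 2, 0] -> [16, 32, 16, 2, 0]
col 3: [64, 32, 0, 0, 0] -> [64, 32, 0, 0, 0]
col 4: [2, 0, 0, 64, 2] -> [2, 64, 2, 0, 0]

Answer:  8 16 16 64  2
64 32 32 32 64
 4  2 16  0  2
 0 32  2  0  0
 0  0  0  0  0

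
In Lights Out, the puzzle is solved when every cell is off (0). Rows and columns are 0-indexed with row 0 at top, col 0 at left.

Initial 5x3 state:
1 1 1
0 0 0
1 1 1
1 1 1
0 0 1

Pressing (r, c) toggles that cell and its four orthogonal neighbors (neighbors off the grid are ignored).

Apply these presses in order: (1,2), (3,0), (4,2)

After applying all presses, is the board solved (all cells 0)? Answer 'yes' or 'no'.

After press 1 at (1,2):
1 1 0
0 1 1
1 1 0
1 1 1
0 0 1

After press 2 at (3,0):
1 1 0
0 1 1
0 1 0
0 0 1
1 0 1

After press 3 at (4,2):
1 1 0
0 1 1
0 1 0
0 0 0
1 1 0

Lights still on: 7

Answer: no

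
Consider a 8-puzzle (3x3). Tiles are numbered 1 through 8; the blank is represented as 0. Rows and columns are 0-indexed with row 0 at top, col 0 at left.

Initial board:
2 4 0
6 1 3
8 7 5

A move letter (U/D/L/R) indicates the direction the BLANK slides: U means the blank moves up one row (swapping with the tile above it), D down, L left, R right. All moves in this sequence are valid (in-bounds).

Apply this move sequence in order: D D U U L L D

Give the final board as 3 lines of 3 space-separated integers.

After move 1 (D):
2 4 3
6 1 0
8 7 5

After move 2 (D):
2 4 3
6 1 5
8 7 0

After move 3 (U):
2 4 3
6 1 0
8 7 5

After move 4 (U):
2 4 0
6 1 3
8 7 5

After move 5 (L):
2 0 4
6 1 3
8 7 5

After move 6 (L):
0 2 4
6 1 3
8 7 5

After move 7 (D):
6 2 4
0 1 3
8 7 5

Answer: 6 2 4
0 1 3
8 7 5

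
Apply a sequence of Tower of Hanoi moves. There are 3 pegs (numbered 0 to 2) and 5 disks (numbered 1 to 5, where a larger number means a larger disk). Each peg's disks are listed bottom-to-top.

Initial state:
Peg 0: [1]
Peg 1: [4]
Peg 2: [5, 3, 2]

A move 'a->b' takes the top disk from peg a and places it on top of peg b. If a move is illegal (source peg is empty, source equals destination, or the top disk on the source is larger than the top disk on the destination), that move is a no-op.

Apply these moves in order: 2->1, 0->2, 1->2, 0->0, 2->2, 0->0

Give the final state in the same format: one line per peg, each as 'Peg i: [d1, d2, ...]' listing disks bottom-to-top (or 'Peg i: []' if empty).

After move 1 (2->1):
Peg 0: [1]
Peg 1: [4, 2]
Peg 2: [5, 3]

After move 2 (0->2):
Peg 0: []
Peg 1: [4, 2]
Peg 2: [5, 3, 1]

After move 3 (1->2):
Peg 0: []
Peg 1: [4, 2]
Peg 2: [5, 3, 1]

After move 4 (0->0):
Peg 0: []
Peg 1: [4, 2]
Peg 2: [5, 3, 1]

After move 5 (2->2):
Peg 0: []
Peg 1: [4, 2]
Peg 2: [5, 3, 1]

After move 6 (0->0):
Peg 0: []
Peg 1: [4, 2]
Peg 2: [5, 3, 1]

Answer: Peg 0: []
Peg 1: [4, 2]
Peg 2: [5, 3, 1]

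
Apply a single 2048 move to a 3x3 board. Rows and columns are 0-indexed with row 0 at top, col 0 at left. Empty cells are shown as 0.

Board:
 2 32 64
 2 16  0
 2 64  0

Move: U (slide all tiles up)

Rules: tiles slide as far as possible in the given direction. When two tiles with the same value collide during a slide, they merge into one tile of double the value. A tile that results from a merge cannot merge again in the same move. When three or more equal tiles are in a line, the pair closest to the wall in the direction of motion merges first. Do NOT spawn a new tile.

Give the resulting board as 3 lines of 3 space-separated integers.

Answer:  4 32 64
 2 16  0
 0 64  0

Derivation:
Slide up:
col 0: [2, 2, 2] -> [4, 2, 0]
col 1: [32, 16, 64] -> [32, 16, 64]
col 2: [64, 0, 0] -> [64, 0, 0]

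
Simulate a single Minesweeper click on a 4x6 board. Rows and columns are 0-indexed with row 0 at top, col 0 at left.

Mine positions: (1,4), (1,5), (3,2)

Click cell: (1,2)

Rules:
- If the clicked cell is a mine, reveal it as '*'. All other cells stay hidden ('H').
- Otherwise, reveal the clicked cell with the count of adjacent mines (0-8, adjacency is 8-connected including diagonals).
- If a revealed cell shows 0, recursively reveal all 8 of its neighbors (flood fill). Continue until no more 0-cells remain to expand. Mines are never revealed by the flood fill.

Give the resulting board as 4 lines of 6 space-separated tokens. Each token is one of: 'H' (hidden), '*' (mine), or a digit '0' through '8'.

0 0 0 1 H H
0 0 0 1 H H
0 1 1 2 H H
0 1 H H H H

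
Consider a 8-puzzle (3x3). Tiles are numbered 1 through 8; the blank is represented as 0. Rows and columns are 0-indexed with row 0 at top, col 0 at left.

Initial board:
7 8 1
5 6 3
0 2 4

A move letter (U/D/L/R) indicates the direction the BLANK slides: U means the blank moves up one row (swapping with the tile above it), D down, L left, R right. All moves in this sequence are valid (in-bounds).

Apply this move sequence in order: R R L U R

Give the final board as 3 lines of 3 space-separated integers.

After move 1 (R):
7 8 1
5 6 3
2 0 4

After move 2 (R):
7 8 1
5 6 3
2 4 0

After move 3 (L):
7 8 1
5 6 3
2 0 4

After move 4 (U):
7 8 1
5 0 3
2 6 4

After move 5 (R):
7 8 1
5 3 0
2 6 4

Answer: 7 8 1
5 3 0
2 6 4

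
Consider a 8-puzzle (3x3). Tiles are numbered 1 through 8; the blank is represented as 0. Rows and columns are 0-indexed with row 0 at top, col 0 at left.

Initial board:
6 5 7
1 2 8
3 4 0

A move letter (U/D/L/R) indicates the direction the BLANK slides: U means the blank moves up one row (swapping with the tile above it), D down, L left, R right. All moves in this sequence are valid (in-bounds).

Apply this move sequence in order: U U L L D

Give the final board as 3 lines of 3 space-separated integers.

Answer: 1 6 5
0 2 7
3 4 8

Derivation:
After move 1 (U):
6 5 7
1 2 0
3 4 8

After move 2 (U):
6 5 0
1 2 7
3 4 8

After move 3 (L):
6 0 5
1 2 7
3 4 8

After move 4 (L):
0 6 5
1 2 7
3 4 8

After move 5 (D):
1 6 5
0 2 7
3 4 8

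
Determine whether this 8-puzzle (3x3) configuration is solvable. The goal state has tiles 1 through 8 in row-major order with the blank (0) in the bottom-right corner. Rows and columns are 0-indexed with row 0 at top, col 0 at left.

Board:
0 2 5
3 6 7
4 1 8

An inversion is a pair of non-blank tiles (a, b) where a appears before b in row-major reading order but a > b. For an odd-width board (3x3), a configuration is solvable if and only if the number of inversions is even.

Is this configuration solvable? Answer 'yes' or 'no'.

Inversions (pairs i<j in row-major order where tile[i] > tile[j] > 0): 10
10 is even, so the puzzle is solvable.

Answer: yes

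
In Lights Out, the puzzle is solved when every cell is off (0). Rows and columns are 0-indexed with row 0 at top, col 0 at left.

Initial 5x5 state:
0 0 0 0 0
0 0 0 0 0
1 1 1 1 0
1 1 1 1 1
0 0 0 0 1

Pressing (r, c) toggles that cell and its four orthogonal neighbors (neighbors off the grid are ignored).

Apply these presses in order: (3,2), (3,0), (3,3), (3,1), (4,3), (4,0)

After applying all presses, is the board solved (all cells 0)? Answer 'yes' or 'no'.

Answer: yes

Derivation:
After press 1 at (3,2):
0 0 0 0 0
0 0 0 0 0
1 1 0 1 0
1 0 0 0 1
0 0 1 0 1

After press 2 at (3,0):
0 0 0 0 0
0 0 0 0 0
0 1 0 1 0
0 1 0 0 1
1 0 1 0 1

After press 3 at (3,3):
0 0 0 0 0
0 0 0 0 0
0 1 0 0 0
0 1 1 1 0
1 0 1 1 1

After press 4 at (3,1):
0 0 0 0 0
0 0 0 0 0
0 0 0 0 0
1 0 0 1 0
1 1 1 1 1

After press 5 at (4,3):
0 0 0 0 0
0 0 0 0 0
0 0 0 0 0
1 0 0 0 0
1 1 0 0 0

After press 6 at (4,0):
0 0 0 0 0
0 0 0 0 0
0 0 0 0 0
0 0 0 0 0
0 0 0 0 0

Lights still on: 0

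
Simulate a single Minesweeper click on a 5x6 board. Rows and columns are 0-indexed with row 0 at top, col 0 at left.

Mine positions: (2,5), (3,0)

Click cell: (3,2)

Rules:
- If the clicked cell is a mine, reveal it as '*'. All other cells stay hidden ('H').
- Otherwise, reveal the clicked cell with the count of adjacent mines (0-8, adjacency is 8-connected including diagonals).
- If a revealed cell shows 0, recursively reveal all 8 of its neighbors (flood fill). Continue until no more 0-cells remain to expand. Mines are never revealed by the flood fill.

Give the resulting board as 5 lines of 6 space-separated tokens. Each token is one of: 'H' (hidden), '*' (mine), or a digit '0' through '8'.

0 0 0 0 0 0
0 0 0 0 1 1
1 1 0 0 1 H
H 1 0 0 1 1
H 1 0 0 0 0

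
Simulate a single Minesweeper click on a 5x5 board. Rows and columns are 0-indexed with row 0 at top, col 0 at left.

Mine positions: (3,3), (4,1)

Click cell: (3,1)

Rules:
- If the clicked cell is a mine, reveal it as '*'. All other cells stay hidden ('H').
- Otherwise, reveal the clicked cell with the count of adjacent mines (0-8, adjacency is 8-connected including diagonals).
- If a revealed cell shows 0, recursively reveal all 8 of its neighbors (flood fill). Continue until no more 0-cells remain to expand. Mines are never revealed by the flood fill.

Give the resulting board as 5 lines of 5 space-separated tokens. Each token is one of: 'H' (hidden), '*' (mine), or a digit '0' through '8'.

H H H H H
H H H H H
H H H H H
H 1 H H H
H H H H H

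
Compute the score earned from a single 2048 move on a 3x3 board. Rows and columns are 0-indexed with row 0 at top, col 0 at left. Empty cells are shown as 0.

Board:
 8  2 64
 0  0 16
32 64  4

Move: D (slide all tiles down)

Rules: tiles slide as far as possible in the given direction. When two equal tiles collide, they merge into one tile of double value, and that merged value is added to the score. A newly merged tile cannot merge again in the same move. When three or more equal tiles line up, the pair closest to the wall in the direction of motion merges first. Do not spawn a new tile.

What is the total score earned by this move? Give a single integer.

Answer: 0

Derivation:
Slide down:
col 0: [8, 0, 32] -> [0, 8, 32]  score +0 (running 0)
col 1: [2, 0, 64] -> [0, 2, 64]  score +0 (running 0)
col 2: [64, 16, 4] -> [64, 16, 4]  score +0 (running 0)
Board after move:
 0  0 64
 8  2 16
32 64  4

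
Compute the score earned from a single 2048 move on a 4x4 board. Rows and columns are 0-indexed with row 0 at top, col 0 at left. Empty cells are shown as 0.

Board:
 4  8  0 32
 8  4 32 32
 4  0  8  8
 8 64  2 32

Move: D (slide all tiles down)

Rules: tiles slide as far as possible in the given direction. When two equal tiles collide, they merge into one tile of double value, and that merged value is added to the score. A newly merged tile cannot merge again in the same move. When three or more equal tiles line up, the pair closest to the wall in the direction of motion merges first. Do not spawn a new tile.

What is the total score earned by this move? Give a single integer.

Slide down:
col 0: [4, 8, 4, 8] -> [4, 8, 4, 8]  score +0 (running 0)
col 1: [8, 4, 0, 64] -> [0, 8, 4, 64]  score +0 (running 0)
col 2: [0, 32, 8, 2] -> [0, 32, 8, 2]  score +0 (running 0)
col 3: [32, 32, 8, 32] -> [0, 64, 8, 32]  score +64 (running 64)
Board after move:
 4  0  0  0
 8  8 32 64
 4  4  8  8
 8 64  2 32

Answer: 64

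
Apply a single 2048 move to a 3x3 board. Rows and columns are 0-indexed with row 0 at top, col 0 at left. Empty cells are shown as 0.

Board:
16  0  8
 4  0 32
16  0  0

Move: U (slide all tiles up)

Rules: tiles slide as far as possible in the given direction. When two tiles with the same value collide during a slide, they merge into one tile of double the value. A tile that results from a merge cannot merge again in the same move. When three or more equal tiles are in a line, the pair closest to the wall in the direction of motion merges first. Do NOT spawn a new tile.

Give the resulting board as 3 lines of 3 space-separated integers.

Answer: 16  0  8
 4  0 32
16  0  0

Derivation:
Slide up:
col 0: [16, 4, 16] -> [16, 4, 16]
col 1: [0, 0, 0] -> [0, 0, 0]
col 2: [8, 32, 0] -> [8, 32, 0]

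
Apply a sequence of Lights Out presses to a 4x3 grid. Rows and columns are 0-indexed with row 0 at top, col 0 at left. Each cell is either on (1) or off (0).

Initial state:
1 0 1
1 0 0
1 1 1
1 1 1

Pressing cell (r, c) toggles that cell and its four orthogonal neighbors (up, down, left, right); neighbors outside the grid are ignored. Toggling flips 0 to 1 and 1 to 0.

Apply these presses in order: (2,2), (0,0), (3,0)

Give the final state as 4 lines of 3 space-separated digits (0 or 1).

Answer: 0 1 1
0 0 1
0 0 0
0 0 0

Derivation:
After press 1 at (2,2):
1 0 1
1 0 1
1 0 0
1 1 0

After press 2 at (0,0):
0 1 1
0 0 1
1 0 0
1 1 0

After press 3 at (3,0):
0 1 1
0 0 1
0 0 0
0 0 0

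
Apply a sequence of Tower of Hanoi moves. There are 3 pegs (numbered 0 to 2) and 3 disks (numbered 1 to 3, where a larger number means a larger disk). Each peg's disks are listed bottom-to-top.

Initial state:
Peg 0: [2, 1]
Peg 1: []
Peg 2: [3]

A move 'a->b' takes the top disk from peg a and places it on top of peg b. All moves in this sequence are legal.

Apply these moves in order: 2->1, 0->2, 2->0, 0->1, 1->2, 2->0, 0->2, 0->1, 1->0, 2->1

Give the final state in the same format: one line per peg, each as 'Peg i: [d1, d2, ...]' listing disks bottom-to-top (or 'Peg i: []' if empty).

Answer: Peg 0: [2]
Peg 1: [3, 1]
Peg 2: []

Derivation:
After move 1 (2->1):
Peg 0: [2, 1]
Peg 1: [3]
Peg 2: []

After move 2 (0->2):
Peg 0: [2]
Peg 1: [3]
Peg 2: [1]

After move 3 (2->0):
Peg 0: [2, 1]
Peg 1: [3]
Peg 2: []

After move 4 (0->1):
Peg 0: [2]
Peg 1: [3, 1]
Peg 2: []

After move 5 (1->2):
Peg 0: [2]
Peg 1: [3]
Peg 2: [1]

After move 6 (2->0):
Peg 0: [2, 1]
Peg 1: [3]
Peg 2: []

After move 7 (0->2):
Peg 0: [2]
Peg 1: [3]
Peg 2: [1]

After move 8 (0->1):
Peg 0: []
Peg 1: [3, 2]
Peg 2: [1]

After move 9 (1->0):
Peg 0: [2]
Peg 1: [3]
Peg 2: [1]

After move 10 (2->1):
Peg 0: [2]
Peg 1: [3, 1]
Peg 2: []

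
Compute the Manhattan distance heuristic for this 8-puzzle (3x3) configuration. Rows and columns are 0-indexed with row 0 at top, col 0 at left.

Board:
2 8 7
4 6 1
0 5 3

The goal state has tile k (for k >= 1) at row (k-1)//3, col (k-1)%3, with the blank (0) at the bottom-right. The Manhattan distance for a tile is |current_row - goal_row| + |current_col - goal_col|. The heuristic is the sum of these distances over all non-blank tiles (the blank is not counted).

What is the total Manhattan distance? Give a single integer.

Tile 2: at (0,0), goal (0,1), distance |0-0|+|0-1| = 1
Tile 8: at (0,1), goal (2,1), distance |0-2|+|1-1| = 2
Tile 7: at (0,2), goal (2,0), distance |0-2|+|2-0| = 4
Tile 4: at (1,0), goal (1,0), distance |1-1|+|0-0| = 0
Tile 6: at (1,1), goal (1,2), distance |1-1|+|1-2| = 1
Tile 1: at (1,2), goal (0,0), distance |1-0|+|2-0| = 3
Tile 5: at (2,1), goal (1,1), distance |2-1|+|1-1| = 1
Tile 3: at (2,2), goal (0,2), distance |2-0|+|2-2| = 2
Sum: 1 + 2 + 4 + 0 + 1 + 3 + 1 + 2 = 14

Answer: 14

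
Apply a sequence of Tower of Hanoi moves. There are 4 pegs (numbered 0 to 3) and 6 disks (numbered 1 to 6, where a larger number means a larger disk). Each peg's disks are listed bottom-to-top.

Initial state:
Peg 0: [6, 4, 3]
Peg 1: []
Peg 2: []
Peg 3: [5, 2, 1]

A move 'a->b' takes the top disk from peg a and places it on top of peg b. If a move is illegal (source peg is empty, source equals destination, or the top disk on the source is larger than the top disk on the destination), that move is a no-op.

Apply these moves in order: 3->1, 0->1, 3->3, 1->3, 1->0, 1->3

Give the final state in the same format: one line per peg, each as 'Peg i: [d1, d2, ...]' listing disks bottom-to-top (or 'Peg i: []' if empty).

After move 1 (3->1):
Peg 0: [6, 4, 3]
Peg 1: [1]
Peg 2: []
Peg 3: [5, 2]

After move 2 (0->1):
Peg 0: [6, 4, 3]
Peg 1: [1]
Peg 2: []
Peg 3: [5, 2]

After move 3 (3->3):
Peg 0: [6, 4, 3]
Peg 1: [1]
Peg 2: []
Peg 3: [5, 2]

After move 4 (1->3):
Peg 0: [6, 4, 3]
Peg 1: []
Peg 2: []
Peg 3: [5, 2, 1]

After move 5 (1->0):
Peg 0: [6, 4, 3]
Peg 1: []
Peg 2: []
Peg 3: [5, 2, 1]

After move 6 (1->3):
Peg 0: [6, 4, 3]
Peg 1: []
Peg 2: []
Peg 3: [5, 2, 1]

Answer: Peg 0: [6, 4, 3]
Peg 1: []
Peg 2: []
Peg 3: [5, 2, 1]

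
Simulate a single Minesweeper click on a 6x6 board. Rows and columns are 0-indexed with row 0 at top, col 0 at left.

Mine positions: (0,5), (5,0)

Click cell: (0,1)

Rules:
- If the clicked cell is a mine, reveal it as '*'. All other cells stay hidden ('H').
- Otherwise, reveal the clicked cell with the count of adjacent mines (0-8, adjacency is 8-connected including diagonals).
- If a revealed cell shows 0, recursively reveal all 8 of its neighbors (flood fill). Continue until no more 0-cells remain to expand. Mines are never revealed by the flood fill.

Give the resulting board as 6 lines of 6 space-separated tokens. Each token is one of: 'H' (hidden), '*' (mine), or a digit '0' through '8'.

0 0 0 0 1 H
0 0 0 0 1 1
0 0 0 0 0 0
0 0 0 0 0 0
1 1 0 0 0 0
H 1 0 0 0 0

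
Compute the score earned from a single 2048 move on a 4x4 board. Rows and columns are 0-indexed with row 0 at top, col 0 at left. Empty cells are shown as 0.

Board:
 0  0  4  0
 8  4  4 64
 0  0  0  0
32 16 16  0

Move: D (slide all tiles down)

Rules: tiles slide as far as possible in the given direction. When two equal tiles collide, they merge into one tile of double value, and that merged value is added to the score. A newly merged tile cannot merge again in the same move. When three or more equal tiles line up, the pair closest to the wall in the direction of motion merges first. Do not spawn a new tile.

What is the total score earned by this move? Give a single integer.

Slide down:
col 0: [0, 8, 0, 32] -> [0, 0, 8, 32]  score +0 (running 0)
col 1: [0, 4, 0, 16] -> [0, 0, 4, 16]  score +0 (running 0)
col 2: [4, 4, 0, 16] -> [0, 0, 8, 16]  score +8 (running 8)
col 3: [0, 64, 0, 0] -> [0, 0, 0, 64]  score +0 (running 8)
Board after move:
 0  0  0  0
 0  0  0  0
 8  4  8  0
32 16 16 64

Answer: 8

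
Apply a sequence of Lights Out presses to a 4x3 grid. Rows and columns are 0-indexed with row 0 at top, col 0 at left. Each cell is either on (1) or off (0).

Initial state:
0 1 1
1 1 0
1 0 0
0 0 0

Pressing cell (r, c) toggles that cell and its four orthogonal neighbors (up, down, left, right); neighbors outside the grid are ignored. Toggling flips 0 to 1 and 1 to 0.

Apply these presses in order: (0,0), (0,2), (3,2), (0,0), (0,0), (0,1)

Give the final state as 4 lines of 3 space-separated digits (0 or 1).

Answer: 0 0 1
0 0 1
1 0 1
0 1 1

Derivation:
After press 1 at (0,0):
1 0 1
0 1 0
1 0 0
0 0 0

After press 2 at (0,2):
1 1 0
0 1 1
1 0 0
0 0 0

After press 3 at (3,2):
1 1 0
0 1 1
1 0 1
0 1 1

After press 4 at (0,0):
0 0 0
1 1 1
1 0 1
0 1 1

After press 5 at (0,0):
1 1 0
0 1 1
1 0 1
0 1 1

After press 6 at (0,1):
0 0 1
0 0 1
1 0 1
0 1 1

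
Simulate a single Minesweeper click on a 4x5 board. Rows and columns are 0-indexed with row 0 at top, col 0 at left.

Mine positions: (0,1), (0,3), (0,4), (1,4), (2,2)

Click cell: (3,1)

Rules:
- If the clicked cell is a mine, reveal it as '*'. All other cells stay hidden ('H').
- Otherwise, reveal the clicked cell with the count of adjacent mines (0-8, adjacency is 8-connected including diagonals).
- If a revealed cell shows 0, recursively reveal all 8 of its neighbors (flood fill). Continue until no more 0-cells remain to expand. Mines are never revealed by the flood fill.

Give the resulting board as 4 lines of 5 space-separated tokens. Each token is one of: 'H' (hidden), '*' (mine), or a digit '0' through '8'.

H H H H H
H H H H H
H H H H H
H 1 H H H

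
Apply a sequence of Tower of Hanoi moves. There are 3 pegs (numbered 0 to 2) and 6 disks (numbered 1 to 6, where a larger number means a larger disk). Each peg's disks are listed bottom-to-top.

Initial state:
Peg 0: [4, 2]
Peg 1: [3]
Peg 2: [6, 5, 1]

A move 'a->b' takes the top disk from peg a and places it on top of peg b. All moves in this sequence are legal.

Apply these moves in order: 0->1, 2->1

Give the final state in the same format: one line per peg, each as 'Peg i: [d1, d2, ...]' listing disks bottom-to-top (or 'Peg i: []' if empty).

Answer: Peg 0: [4]
Peg 1: [3, 2, 1]
Peg 2: [6, 5]

Derivation:
After move 1 (0->1):
Peg 0: [4]
Peg 1: [3, 2]
Peg 2: [6, 5, 1]

After move 2 (2->1):
Peg 0: [4]
Peg 1: [3, 2, 1]
Peg 2: [6, 5]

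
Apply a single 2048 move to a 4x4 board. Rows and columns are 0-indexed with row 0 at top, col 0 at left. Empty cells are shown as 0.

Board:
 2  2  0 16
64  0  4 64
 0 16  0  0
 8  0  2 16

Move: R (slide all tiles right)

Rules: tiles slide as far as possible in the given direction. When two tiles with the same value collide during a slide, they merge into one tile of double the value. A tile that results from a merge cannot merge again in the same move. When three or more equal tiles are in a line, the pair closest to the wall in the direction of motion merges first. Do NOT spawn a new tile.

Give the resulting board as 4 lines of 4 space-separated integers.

Slide right:
row 0: [2, 2, 0, 16] -> [0, 0, 4, 16]
row 1: [64, 0, 4, 64] -> [0, 64, 4, 64]
row 2: [0, 16, 0, 0] -> [0, 0, 0, 16]
row 3: [8, 0, 2, 16] -> [0, 8, 2, 16]

Answer:  0  0  4 16
 0 64  4 64
 0  0  0 16
 0  8  2 16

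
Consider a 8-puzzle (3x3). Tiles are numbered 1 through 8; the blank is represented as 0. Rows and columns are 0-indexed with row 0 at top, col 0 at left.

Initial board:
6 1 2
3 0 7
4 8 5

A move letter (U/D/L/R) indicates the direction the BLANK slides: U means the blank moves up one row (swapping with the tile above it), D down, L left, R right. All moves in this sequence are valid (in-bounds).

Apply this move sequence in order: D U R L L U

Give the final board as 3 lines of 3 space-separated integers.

Answer: 0 1 2
6 3 7
4 8 5

Derivation:
After move 1 (D):
6 1 2
3 8 7
4 0 5

After move 2 (U):
6 1 2
3 0 7
4 8 5

After move 3 (R):
6 1 2
3 7 0
4 8 5

After move 4 (L):
6 1 2
3 0 7
4 8 5

After move 5 (L):
6 1 2
0 3 7
4 8 5

After move 6 (U):
0 1 2
6 3 7
4 8 5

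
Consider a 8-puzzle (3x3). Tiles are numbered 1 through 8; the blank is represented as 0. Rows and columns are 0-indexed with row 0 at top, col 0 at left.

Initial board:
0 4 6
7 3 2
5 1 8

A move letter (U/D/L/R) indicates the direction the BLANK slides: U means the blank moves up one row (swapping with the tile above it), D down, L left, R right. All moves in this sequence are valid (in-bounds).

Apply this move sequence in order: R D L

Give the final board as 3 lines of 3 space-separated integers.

After move 1 (R):
4 0 6
7 3 2
5 1 8

After move 2 (D):
4 3 6
7 0 2
5 1 8

After move 3 (L):
4 3 6
0 7 2
5 1 8

Answer: 4 3 6
0 7 2
5 1 8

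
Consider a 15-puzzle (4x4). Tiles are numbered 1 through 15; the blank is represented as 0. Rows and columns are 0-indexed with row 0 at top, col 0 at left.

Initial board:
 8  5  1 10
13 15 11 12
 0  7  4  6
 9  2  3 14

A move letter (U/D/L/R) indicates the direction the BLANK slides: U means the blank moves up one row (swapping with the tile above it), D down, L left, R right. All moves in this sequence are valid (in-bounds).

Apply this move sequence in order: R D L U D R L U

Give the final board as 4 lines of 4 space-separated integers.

Answer:  8  5  1 10
13 15 11 12
 0  2  4  6
 7  9  3 14

Derivation:
After move 1 (R):
 8  5  1 10
13 15 11 12
 7  0  4  6
 9  2  3 14

After move 2 (D):
 8  5  1 10
13 15 11 12
 7  2  4  6
 9  0  3 14

After move 3 (L):
 8  5  1 10
13 15 11 12
 7  2  4  6
 0  9  3 14

After move 4 (U):
 8  5  1 10
13 15 11 12
 0  2  4  6
 7  9  3 14

After move 5 (D):
 8  5  1 10
13 15 11 12
 7  2  4  6
 0  9  3 14

After move 6 (R):
 8  5  1 10
13 15 11 12
 7  2  4  6
 9  0  3 14

After move 7 (L):
 8  5  1 10
13 15 11 12
 7  2  4  6
 0  9  3 14

After move 8 (U):
 8  5  1 10
13 15 11 12
 0  2  4  6
 7  9  3 14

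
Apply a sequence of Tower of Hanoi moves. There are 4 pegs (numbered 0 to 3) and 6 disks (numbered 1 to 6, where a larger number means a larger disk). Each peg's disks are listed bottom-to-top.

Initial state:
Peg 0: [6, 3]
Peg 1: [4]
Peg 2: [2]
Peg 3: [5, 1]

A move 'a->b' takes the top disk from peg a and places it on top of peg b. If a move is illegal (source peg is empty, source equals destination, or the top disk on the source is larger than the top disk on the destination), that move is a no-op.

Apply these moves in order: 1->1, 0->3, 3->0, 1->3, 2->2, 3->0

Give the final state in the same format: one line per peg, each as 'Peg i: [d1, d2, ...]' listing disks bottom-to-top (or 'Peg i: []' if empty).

Answer: Peg 0: [6, 3, 1]
Peg 1: []
Peg 2: [2]
Peg 3: [5, 4]

Derivation:
After move 1 (1->1):
Peg 0: [6, 3]
Peg 1: [4]
Peg 2: [2]
Peg 3: [5, 1]

After move 2 (0->3):
Peg 0: [6, 3]
Peg 1: [4]
Peg 2: [2]
Peg 3: [5, 1]

After move 3 (3->0):
Peg 0: [6, 3, 1]
Peg 1: [4]
Peg 2: [2]
Peg 3: [5]

After move 4 (1->3):
Peg 0: [6, 3, 1]
Peg 1: []
Peg 2: [2]
Peg 3: [5, 4]

After move 5 (2->2):
Peg 0: [6, 3, 1]
Peg 1: []
Peg 2: [2]
Peg 3: [5, 4]

After move 6 (3->0):
Peg 0: [6, 3, 1]
Peg 1: []
Peg 2: [2]
Peg 3: [5, 4]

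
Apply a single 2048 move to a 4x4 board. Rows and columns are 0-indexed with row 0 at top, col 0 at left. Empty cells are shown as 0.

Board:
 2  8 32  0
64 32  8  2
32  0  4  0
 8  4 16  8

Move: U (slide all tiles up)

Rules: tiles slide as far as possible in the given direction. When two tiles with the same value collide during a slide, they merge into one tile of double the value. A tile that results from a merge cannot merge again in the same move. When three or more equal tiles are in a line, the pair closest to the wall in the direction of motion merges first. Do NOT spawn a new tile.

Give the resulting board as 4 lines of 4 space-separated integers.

Answer:  2  8 32  2
64 32  8  8
32  4  4  0
 8  0 16  0

Derivation:
Slide up:
col 0: [2, 64, 32, 8] -> [2, 64, 32, 8]
col 1: [8, 32, 0, 4] -> [8, 32, 4, 0]
col 2: [32, 8, 4, 16] -> [32, 8, 4, 16]
col 3: [0, 2, 0, 8] -> [2, 8, 0, 0]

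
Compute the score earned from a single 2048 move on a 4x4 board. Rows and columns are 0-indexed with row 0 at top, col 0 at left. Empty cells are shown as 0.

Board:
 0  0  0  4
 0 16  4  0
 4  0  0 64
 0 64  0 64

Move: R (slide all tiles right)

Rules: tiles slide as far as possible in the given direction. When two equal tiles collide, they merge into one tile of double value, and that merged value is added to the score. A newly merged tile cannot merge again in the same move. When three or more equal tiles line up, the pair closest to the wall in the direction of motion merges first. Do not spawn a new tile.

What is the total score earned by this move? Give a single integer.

Answer: 128

Derivation:
Slide right:
row 0: [0, 0, 0, 4] -> [0, 0, 0, 4]  score +0 (running 0)
row 1: [0, 16, 4, 0] -> [0, 0, 16, 4]  score +0 (running 0)
row 2: [4, 0, 0, 64] -> [0, 0, 4, 64]  score +0 (running 0)
row 3: [0, 64, 0, 64] -> [0, 0, 0, 128]  score +128 (running 128)
Board after move:
  0   0   0   4
  0   0  16   4
  0   0   4  64
  0   0   0 128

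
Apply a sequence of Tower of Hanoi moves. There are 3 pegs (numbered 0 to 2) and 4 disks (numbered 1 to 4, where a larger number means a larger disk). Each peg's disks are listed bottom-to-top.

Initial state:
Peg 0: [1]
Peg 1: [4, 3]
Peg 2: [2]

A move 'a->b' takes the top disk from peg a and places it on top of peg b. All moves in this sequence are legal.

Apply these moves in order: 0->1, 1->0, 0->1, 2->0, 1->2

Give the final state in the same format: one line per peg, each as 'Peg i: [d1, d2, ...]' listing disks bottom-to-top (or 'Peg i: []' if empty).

After move 1 (0->1):
Peg 0: []
Peg 1: [4, 3, 1]
Peg 2: [2]

After move 2 (1->0):
Peg 0: [1]
Peg 1: [4, 3]
Peg 2: [2]

After move 3 (0->1):
Peg 0: []
Peg 1: [4, 3, 1]
Peg 2: [2]

After move 4 (2->0):
Peg 0: [2]
Peg 1: [4, 3, 1]
Peg 2: []

After move 5 (1->2):
Peg 0: [2]
Peg 1: [4, 3]
Peg 2: [1]

Answer: Peg 0: [2]
Peg 1: [4, 3]
Peg 2: [1]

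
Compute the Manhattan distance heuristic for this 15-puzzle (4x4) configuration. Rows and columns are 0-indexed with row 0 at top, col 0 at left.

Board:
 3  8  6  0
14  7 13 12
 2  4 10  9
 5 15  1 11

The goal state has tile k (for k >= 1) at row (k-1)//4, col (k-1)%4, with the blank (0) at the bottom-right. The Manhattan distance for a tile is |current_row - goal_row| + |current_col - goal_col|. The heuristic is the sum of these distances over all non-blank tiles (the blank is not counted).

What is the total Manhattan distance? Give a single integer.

Tile 3: at (0,0), goal (0,2), distance |0-0|+|0-2| = 2
Tile 8: at (0,1), goal (1,3), distance |0-1|+|1-3| = 3
Tile 6: at (0,2), goal (1,1), distance |0-1|+|2-1| = 2
Tile 14: at (1,0), goal (3,1), distance |1-3|+|0-1| = 3
Tile 7: at (1,1), goal (1,2), distance |1-1|+|1-2| = 1
Tile 13: at (1,2), goal (3,0), distance |1-3|+|2-0| = 4
Tile 12: at (1,3), goal (2,3), distance |1-2|+|3-3| = 1
Tile 2: at (2,0), goal (0,1), distance |2-0|+|0-1| = 3
Tile 4: at (2,1), goal (0,3), distance |2-0|+|1-3| = 4
Tile 10: at (2,2), goal (2,1), distance |2-2|+|2-1| = 1
Tile 9: at (2,3), goal (2,0), distance |2-2|+|3-0| = 3
Tile 5: at (3,0), goal (1,0), distance |3-1|+|0-0| = 2
Tile 15: at (3,1), goal (3,2), distance |3-3|+|1-2| = 1
Tile 1: at (3,2), goal (0,0), distance |3-0|+|2-0| = 5
Tile 11: at (3,3), goal (2,2), distance |3-2|+|3-2| = 2
Sum: 2 + 3 + 2 + 3 + 1 + 4 + 1 + 3 + 4 + 1 + 3 + 2 + 1 + 5 + 2 = 37

Answer: 37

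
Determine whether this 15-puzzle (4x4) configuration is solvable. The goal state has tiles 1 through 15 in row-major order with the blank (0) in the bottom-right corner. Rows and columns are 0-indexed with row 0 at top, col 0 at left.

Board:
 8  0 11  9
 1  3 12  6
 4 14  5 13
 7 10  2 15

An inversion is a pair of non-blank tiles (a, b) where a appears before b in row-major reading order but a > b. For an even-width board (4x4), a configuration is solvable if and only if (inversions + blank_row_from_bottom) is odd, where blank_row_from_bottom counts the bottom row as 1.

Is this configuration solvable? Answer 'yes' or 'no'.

Answer: yes

Derivation:
Inversions: 45
Blank is in row 0 (0-indexed from top), which is row 4 counting from the bottom (bottom = 1).
45 + 4 = 49, which is odd, so the puzzle is solvable.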